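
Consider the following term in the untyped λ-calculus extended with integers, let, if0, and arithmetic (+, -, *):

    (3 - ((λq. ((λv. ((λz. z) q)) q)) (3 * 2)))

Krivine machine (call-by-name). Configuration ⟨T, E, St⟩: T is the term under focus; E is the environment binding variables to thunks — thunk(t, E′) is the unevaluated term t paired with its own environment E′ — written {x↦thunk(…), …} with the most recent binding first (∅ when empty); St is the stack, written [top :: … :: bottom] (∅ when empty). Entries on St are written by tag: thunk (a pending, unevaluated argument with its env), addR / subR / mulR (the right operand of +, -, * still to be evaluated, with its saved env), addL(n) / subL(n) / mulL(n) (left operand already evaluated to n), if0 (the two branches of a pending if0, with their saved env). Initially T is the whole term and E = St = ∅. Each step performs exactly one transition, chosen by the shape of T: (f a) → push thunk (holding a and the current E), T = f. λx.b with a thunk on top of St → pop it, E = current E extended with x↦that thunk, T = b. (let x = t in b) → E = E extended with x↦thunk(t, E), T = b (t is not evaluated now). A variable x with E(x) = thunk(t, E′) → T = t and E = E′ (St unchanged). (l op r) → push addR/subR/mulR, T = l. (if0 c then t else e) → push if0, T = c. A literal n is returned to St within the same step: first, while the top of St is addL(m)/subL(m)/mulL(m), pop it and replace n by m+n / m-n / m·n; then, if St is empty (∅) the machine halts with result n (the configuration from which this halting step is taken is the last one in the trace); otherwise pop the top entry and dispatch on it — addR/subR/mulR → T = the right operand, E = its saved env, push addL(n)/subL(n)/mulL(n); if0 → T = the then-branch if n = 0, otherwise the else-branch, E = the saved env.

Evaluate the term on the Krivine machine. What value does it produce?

Answer: -3

Machine steps:
0. [T=(3 - ((λq. ((λv. ((λz. z) q)) q)) (3 * 2))) | E=∅ | St=∅]
1. [T=3 | E=∅ | St=[subR]]
2. [T=((λq. ((λv. ((λz. z) q)) q)) (3 * 2)) | E=∅ | St=[subL(3)]]
3. [T=(λq. ((λv. ((λz. z) q)) q)) | E=∅ | St=[thunk :: subL(3)]]
4. [T=((λv. ((λz. z) q)) q) | E={q↦thunk((3 * 2), ∅)} | St=[subL(3)]]
5. [T=(λv. ((λz. z) q)) | E={q↦thunk((3 * 2), ∅)} | St=[thunk :: subL(3)]]
6. [T=((λz. z) q) | E={v↦thunk(q, {q↦thunk((3 * 2), ∅)}), q↦thunk((3 * 2), ∅)} | St=[subL(3)]]
7. [T=(λz. z) | E={v↦thunk(q, {q↦thunk((3 * 2), ∅)}), q↦thunk((3 * 2), ∅)} | St=[thunk :: subL(3)]]
8. [T=z | E={z↦thunk(q, {v↦thunk(q, {q↦thunk((3 * 2), ∅)}), q↦thunk((3 * 2), ∅)}), v↦thunk(q, {q↦thunk((3 * 2), ∅)}), q↦thunk((3 * 2), ∅)} | St=[subL(3)]]
9. [T=q | E={v↦thunk(q, {q↦thunk((3 * 2), ∅)}), q↦thunk((3 * 2), ∅)} | St=[subL(3)]]
10. [T=(3 * 2) | E=∅ | St=[subL(3)]]
11. [T=3 | E=∅ | St=[mulR :: subL(3)]]
12. [T=2 | E=∅ | St=[mulL(3) :: subL(3)]]
→ final value -3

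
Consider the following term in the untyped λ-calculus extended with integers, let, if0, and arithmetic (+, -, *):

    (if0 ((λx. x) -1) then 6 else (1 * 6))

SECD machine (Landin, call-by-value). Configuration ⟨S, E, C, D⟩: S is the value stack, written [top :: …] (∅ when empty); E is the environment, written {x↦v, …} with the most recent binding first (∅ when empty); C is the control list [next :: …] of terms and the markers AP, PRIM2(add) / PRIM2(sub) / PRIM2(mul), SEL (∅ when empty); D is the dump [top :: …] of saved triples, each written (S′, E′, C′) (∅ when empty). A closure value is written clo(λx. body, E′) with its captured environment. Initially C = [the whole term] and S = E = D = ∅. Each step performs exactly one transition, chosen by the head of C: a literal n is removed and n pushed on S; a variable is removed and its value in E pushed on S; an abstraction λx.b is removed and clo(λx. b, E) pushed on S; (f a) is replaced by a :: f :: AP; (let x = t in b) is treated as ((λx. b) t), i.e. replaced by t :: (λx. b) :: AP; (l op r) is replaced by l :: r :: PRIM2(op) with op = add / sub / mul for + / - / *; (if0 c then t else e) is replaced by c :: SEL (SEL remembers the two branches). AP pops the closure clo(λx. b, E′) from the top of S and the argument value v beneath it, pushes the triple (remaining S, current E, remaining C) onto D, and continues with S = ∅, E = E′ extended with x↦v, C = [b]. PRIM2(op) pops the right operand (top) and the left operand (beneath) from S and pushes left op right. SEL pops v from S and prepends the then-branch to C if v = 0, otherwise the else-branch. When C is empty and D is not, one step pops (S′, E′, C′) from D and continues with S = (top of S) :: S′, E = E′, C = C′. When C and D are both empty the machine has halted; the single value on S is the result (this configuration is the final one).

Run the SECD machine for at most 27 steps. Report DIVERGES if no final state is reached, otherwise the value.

[0] <S=∅, E=∅, C=[(if0 ((λx. x) -1) then 6 else (1 * 6))], D=∅>
[1] <S=∅, E=∅, C=[((λx. x) -1) :: SEL], D=∅>
[2] <S=∅, E=∅, C=[-1 :: (λx. x) :: AP :: SEL], D=∅>
[3] <S=[-1], E=∅, C=[(λx. x) :: AP :: SEL], D=∅>
[4] <S=[clo(λx. x, ∅) :: -1], E=∅, C=[AP :: SEL], D=∅>
[5] <S=∅, E={x↦-1}, C=[x], D=[(∅, ∅, [SEL])]>
[6] <S=[-1], E={x↦-1}, C=∅, D=[(∅, ∅, [SEL])]>
[7] <S=[-1], E=∅, C=[SEL], D=∅>
[8] <S=∅, E=∅, C=[(1 * 6)], D=∅>
[9] <S=∅, E=∅, C=[1 :: 6 :: PRIM2(mul)], D=∅>
[10] <S=[1], E=∅, C=[6 :: PRIM2(mul)], D=∅>
[11] <S=[6 :: 1], E=∅, C=[PRIM2(mul)], D=∅>
[12] <S=[6], E=∅, C=∅, D=∅>
→ final value 6

Answer: 6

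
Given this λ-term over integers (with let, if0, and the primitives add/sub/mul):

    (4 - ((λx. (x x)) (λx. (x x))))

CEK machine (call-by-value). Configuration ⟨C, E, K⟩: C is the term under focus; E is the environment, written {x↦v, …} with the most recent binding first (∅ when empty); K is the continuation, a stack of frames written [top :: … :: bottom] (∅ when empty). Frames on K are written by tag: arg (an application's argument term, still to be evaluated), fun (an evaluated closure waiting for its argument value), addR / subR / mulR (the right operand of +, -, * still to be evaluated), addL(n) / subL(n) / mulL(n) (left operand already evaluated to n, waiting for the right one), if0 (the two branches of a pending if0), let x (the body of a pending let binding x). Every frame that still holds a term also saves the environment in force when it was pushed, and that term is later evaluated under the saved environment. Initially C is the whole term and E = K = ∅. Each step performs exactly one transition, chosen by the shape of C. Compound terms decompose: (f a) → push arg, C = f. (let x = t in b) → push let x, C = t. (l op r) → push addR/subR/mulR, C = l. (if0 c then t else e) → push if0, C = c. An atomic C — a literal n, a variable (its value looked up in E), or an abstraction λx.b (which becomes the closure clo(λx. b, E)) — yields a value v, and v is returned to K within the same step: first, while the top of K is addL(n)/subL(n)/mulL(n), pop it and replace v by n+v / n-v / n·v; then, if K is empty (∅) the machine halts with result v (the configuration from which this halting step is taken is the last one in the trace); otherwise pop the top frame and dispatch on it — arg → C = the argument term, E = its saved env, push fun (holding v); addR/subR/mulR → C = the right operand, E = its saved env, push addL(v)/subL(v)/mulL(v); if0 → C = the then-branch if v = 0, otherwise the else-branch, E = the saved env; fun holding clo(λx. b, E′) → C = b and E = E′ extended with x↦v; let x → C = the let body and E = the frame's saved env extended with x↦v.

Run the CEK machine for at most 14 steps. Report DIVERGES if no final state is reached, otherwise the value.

Answer: DIVERGES (no final state within 14 steps)

Machine steps:
[0] <C=(4 - ((λx. (x x)) (λx. (x x)))), E=∅, K=∅>
[1] <C=4, E=∅, K=[subR]>
[2] <C=((λx. (x x)) (λx. (x x))), E=∅, K=[subL(4)]>
[3] <C=(λx. (x x)), E=∅, K=[arg :: subL(4)]>
[4] <C=(λx. (x x)), E=∅, K=[fun :: subL(4)]>
[5] <C=(x x), E={x↦clo(λx. (x x), ∅)}, K=[subL(4)]>
[6] <C=x, E={x↦clo(λx. (x x), ∅)}, K=[arg :: subL(4)]>
[7] <C=x, E={x↦clo(λx. (x x), ∅)}, K=[fun :: subL(4)]>
… configuration repeats with period 3 (steps 5–7 recur indefinitely) …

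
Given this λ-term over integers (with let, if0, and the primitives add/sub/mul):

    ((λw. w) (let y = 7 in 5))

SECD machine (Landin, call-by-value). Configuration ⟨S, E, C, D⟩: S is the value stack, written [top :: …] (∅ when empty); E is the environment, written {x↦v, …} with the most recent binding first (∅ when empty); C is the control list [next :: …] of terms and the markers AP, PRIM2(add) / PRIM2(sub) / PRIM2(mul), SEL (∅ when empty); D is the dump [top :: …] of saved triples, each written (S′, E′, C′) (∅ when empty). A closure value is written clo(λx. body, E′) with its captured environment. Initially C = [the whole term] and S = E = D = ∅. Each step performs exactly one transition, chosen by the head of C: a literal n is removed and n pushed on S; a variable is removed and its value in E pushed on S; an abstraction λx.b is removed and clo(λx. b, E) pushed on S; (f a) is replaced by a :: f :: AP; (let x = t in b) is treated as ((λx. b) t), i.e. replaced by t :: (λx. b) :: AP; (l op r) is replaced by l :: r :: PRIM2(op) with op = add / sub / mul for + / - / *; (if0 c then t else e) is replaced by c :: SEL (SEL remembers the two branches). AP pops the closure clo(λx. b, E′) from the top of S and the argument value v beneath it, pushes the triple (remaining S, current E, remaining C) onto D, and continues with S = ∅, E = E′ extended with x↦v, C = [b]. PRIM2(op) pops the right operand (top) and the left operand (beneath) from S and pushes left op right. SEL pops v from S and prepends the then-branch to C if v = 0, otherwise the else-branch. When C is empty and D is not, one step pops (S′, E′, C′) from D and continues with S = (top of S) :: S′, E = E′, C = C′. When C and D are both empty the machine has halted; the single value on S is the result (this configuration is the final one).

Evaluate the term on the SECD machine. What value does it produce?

0. [S=∅ | E=∅ | C=[((λw. w) (let y = 7 in 5))] | D=∅]
1. [S=∅ | E=∅ | C=[(let y = 7 in 5) :: (λw. w) :: AP] | D=∅]
2. [S=∅ | E=∅ | C=[7 :: (λy. 5) :: AP :: (λw. w) :: AP] | D=∅]
3. [S=[7] | E=∅ | C=[(λy. 5) :: AP :: (λw. w) :: AP] | D=∅]
4. [S=[clo(λy. 5, ∅) :: 7] | E=∅ | C=[AP :: (λw. w) :: AP] | D=∅]
5. [S=∅ | E={y↦7} | C=[5] | D=[(∅, ∅, [(λw. w) :: AP])]]
6. [S=[5] | E={y↦7} | C=∅ | D=[(∅, ∅, [(λw. w) :: AP])]]
7. [S=[5] | E=∅ | C=[(λw. w) :: AP] | D=∅]
8. [S=[clo(λw. w, ∅) :: 5] | E=∅ | C=[AP] | D=∅]
9. [S=∅ | E={w↦5} | C=[w] | D=[(∅, ∅, ∅)]]
10. [S=[5] | E={w↦5} | C=∅ | D=[(∅, ∅, ∅)]]
11. [S=[5] | E=∅ | C=∅ | D=∅]
→ final value 5

Answer: 5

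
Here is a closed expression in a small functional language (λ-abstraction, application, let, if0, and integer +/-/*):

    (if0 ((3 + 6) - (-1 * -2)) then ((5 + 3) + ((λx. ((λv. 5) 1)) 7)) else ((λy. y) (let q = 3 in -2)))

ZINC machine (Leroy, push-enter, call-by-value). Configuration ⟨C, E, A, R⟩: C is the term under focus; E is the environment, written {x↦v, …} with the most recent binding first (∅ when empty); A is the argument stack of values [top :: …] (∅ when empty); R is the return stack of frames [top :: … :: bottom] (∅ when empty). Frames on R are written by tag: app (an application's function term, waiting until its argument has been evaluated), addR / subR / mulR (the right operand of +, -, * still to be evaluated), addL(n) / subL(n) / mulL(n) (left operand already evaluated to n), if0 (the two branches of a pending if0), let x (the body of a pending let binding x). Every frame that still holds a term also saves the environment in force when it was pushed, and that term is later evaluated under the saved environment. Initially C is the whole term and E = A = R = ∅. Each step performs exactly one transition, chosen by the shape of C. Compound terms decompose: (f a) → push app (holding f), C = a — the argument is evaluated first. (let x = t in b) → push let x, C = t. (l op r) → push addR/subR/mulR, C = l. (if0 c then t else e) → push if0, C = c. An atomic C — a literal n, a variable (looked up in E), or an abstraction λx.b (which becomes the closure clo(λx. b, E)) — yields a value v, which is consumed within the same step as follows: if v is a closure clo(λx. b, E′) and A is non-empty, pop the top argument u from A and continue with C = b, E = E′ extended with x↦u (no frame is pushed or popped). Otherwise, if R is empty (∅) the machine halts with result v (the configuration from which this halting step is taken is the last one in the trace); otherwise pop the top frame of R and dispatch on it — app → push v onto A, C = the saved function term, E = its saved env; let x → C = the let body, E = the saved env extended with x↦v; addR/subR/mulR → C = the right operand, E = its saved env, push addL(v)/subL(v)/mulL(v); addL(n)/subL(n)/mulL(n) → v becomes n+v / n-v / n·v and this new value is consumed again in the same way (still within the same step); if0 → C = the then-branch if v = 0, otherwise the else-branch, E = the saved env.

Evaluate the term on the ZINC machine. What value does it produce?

Answer: -2

Execution trace:
step 0: <C=(if0 ((3 + 6) - (-1 * -2)) then ((5 + 3) + ((λx. ((λv. 5) 1)) 7)) else ((λy. y) (let q = 3 in -2))), E=∅, A=∅, R=∅>
step 1: <C=((3 + 6) - (-1 * -2)), E=∅, A=∅, R=[if0]>
step 2: <C=(3 + 6), E=∅, A=∅, R=[subR :: if0]>
step 3: <C=3, E=∅, A=∅, R=[addR :: subR :: if0]>
step 4: <C=6, E=∅, A=∅, R=[addL(3) :: subR :: if0]>
step 5: <C=(-1 * -2), E=∅, A=∅, R=[subL(9) :: if0]>
step 6: <C=-1, E=∅, A=∅, R=[mulR :: subL(9) :: if0]>
step 7: <C=-2, E=∅, A=∅, R=[mulL(-1) :: subL(9) :: if0]>
step 8: <C=((λy. y) (let q = 3 in -2)), E=∅, A=∅, R=∅>
step 9: <C=(let q = 3 in -2), E=∅, A=∅, R=[app]>
step 10: <C=3, E=∅, A=∅, R=[let q :: app]>
step 11: <C=-2, E={q↦3}, A=∅, R=[app]>
step 12: <C=(λy. y), E=∅, A=[-2], R=∅>
step 13: <C=y, E={y↦-2}, A=∅, R=∅>
→ final value -2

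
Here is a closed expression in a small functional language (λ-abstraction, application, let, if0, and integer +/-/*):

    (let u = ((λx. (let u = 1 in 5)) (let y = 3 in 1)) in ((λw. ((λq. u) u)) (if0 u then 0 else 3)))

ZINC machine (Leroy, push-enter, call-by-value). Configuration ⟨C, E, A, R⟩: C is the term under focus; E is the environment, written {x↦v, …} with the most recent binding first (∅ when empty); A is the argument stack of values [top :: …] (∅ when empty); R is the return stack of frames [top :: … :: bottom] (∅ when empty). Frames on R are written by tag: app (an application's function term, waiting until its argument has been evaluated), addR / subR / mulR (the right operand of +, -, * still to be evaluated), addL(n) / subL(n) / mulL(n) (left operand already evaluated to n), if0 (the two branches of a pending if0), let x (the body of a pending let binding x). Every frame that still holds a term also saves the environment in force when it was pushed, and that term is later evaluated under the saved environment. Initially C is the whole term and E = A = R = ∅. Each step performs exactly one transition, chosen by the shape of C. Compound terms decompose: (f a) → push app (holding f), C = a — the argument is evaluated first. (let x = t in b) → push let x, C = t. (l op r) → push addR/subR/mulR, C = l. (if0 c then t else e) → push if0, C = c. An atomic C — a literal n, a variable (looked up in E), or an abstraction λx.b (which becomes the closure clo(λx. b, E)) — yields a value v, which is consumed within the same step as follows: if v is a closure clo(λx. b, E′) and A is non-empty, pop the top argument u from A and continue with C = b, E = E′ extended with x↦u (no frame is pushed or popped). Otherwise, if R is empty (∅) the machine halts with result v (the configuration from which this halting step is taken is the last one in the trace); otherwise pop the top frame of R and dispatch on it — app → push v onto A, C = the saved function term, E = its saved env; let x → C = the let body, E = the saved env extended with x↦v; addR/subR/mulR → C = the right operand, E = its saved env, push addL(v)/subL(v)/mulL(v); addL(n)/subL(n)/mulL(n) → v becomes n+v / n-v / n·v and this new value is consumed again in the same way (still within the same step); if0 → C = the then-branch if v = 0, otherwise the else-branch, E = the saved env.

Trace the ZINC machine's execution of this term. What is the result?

0. ⟨C=(let u = ((λx. (let u = 1 in 5)) (let y = 3 in 1)) in ((λw. ((λq. u) u)) (if0 u then 0 else 3))); E=∅; A=∅; R=∅⟩
1. ⟨C=((λx. (let u = 1 in 5)) (let y = 3 in 1)); E=∅; A=∅; R=[let u]⟩
2. ⟨C=(let y = 3 in 1); E=∅; A=∅; R=[app :: let u]⟩
3. ⟨C=3; E=∅; A=∅; R=[let y :: app :: let u]⟩
4. ⟨C=1; E={y↦3}; A=∅; R=[app :: let u]⟩
5. ⟨C=(λx. (let u = 1 in 5)); E=∅; A=[1]; R=[let u]⟩
6. ⟨C=(let u = 1 in 5); E={x↦1}; A=∅; R=[let u]⟩
7. ⟨C=1; E={x↦1}; A=∅; R=[let u :: let u]⟩
8. ⟨C=5; E={u↦1, x↦1}; A=∅; R=[let u]⟩
9. ⟨C=((λw. ((λq. u) u)) (if0 u then 0 else 3)); E={u↦5}; A=∅; R=∅⟩
10. ⟨C=(if0 u then 0 else 3); E={u↦5}; A=∅; R=[app]⟩
11. ⟨C=u; E={u↦5}; A=∅; R=[if0 :: app]⟩
12. ⟨C=3; E={u↦5}; A=∅; R=[app]⟩
13. ⟨C=(λw. ((λq. u) u)); E={u↦5}; A=[3]; R=∅⟩
14. ⟨C=((λq. u) u); E={w↦3, u↦5}; A=∅; R=∅⟩
15. ⟨C=u; E={w↦3, u↦5}; A=∅; R=[app]⟩
16. ⟨C=(λq. u); E={w↦3, u↦5}; A=[5]; R=∅⟩
17. ⟨C=u; E={q↦5, w↦3, u↦5}; A=∅; R=∅⟩
→ final value 5

Answer: 5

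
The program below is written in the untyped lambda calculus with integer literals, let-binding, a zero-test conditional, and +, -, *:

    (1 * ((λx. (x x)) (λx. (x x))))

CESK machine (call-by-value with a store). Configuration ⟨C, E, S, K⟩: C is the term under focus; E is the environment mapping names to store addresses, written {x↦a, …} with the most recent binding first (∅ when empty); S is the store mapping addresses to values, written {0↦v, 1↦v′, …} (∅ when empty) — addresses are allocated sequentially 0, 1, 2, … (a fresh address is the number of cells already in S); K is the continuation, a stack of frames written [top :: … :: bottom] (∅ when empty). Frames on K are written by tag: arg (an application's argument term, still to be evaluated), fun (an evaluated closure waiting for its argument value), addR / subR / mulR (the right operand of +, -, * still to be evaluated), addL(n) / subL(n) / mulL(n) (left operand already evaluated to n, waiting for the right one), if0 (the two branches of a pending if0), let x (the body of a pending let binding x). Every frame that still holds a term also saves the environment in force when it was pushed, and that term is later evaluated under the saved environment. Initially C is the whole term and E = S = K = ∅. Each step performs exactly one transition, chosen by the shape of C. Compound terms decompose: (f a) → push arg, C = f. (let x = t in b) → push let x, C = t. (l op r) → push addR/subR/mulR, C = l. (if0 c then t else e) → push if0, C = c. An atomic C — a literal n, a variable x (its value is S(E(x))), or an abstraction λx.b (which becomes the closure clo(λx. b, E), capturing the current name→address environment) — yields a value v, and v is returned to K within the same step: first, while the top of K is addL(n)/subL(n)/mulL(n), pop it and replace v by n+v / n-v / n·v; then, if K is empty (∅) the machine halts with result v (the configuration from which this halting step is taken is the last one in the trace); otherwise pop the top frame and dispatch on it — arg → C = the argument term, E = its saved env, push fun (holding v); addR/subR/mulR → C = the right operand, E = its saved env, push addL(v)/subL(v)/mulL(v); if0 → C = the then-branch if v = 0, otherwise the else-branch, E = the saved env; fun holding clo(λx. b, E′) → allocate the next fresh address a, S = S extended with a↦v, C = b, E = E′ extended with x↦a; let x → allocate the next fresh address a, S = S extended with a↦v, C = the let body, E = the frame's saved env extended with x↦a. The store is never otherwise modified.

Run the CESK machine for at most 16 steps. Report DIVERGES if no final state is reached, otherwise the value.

Answer: DIVERGES (no final state within 16 steps)

Machine steps:
[0] ⟨C=(1 * ((λx. (x x)) (λx. (x x)))); E=∅; S=∅; K=∅⟩
[1] ⟨C=1; E=∅; S=∅; K=[mulR]⟩
[2] ⟨C=((λx. (x x)) (λx. (x x))); E=∅; S=∅; K=[mulL(1)]⟩
[3] ⟨C=(λx. (x x)); E=∅; S=∅; K=[arg :: mulL(1)]⟩
[4] ⟨C=(λx. (x x)); E=∅; S=∅; K=[fun :: mulL(1)]⟩
[5] ⟨C=(x x); E={x↦0}; S={0↦clo(λx. (x x), ∅)}; K=[mulL(1)]⟩
[6] ⟨C=x; E={x↦0}; S={0↦clo(λx. (x x), ∅)}; K=[arg :: mulL(1)]⟩
[7] ⟨C=x; E={x↦0}; S={0↦clo(λx. (x x), ∅)}; K=[fun :: mulL(1)]⟩
[8] ⟨C=(x x); E={x↦1}; S={0↦clo(λx. (x x), ∅), 1↦clo(λx. (x x), ∅)}; K=[mulL(1)]⟩
[9] ⟨C=x; E={x↦1}; S={0↦clo(λx. (x x), ∅), 1↦clo(λx. (x x), ∅)}; K=[arg :: mulL(1)]⟩
[10] ⟨C=x; E={x↦1}; S={0↦clo(λx. (x x), ∅), 1↦clo(λx. (x x), ∅)}; K=[fun :: mulL(1)]⟩
[11] ⟨C=(x x); E={x↦2}; S={0↦clo(λx. (x x), ∅), 1↦clo(λx. (x x), ∅), 2↦clo(λx. (x x), ∅)}; K=[mulL(1)]⟩
[12] ⟨C=x; E={x↦2}; S={0↦clo(λx. (x x), ∅), 1↦clo(λx. (x x), ∅), 2↦clo(λx. (x x), ∅)}; K=[arg :: mulL(1)]⟩
[13] ⟨C=x; E={x↦2}; S={0↦clo(λx. (x x), ∅), 1↦clo(λx. (x x), ∅), 2↦clo(λx. (x x), ∅)}; K=[fun :: mulL(1)]⟩
[14] ⟨C=(x x); E={x↦3}; S={0↦clo(λx. (x x), ∅), 1↦clo(λx. (x x), ∅), 2↦clo(λx. (x x), ∅), 3↦clo(λx. (x x), ∅)}; K=[mulL(1)]⟩
[15] ⟨C=x; E={x↦3}; S={0↦clo(λx. (x x), ∅), 1↦clo(λx. (x x), ∅), 2↦clo(λx. (x x), ∅), 3↦clo(λx. (x x), ∅)}; K=[arg :: mulL(1)]⟩
[16] ⟨C=x; E={x↦3}; S={0↦clo(λx. (x x), ∅), 1↦clo(λx. (x x), ∅), 2↦clo(λx. (x x), ∅), 3↦clo(λx. (x x), ∅)}; K=[fun :: mulL(1)]⟩
→ 16 transitions taken and the configuration is still not final: no result within 16 steps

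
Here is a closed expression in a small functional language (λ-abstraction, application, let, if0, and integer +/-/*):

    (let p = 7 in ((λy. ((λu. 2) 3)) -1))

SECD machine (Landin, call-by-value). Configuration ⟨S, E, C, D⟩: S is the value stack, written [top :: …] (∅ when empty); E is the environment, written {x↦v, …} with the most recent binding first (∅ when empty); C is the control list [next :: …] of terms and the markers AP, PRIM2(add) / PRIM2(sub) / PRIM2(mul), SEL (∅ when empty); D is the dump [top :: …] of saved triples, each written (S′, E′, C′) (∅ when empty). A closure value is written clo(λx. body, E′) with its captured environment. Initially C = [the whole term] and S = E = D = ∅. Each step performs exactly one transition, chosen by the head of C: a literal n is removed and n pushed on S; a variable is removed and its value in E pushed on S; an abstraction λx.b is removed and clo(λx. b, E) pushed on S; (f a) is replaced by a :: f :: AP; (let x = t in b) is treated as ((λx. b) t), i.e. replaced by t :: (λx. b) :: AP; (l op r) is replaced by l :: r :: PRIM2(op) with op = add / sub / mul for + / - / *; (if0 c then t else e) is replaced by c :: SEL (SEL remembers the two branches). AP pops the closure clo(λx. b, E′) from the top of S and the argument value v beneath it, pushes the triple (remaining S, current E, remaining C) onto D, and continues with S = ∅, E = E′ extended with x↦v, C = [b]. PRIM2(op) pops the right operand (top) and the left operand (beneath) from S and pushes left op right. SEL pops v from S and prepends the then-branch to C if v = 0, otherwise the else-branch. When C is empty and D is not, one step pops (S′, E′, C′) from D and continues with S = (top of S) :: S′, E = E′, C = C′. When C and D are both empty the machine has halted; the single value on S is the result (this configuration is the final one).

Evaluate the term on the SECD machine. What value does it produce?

0. <S=∅, E=∅, C=[(let p = 7 in ((λy. ((λu. 2) 3)) -1))], D=∅>
1. <S=∅, E=∅, C=[7 :: (λp. ((λy. ((λu. 2) 3)) -1)) :: AP], D=∅>
2. <S=[7], E=∅, C=[(λp. ((λy. ((λu. 2) 3)) -1)) :: AP], D=∅>
3. <S=[clo(λp. ((λy. ((λu. 2) 3)) -1), ∅) :: 7], E=∅, C=[AP], D=∅>
4. <S=∅, E={p↦7}, C=[((λy. ((λu. 2) 3)) -1)], D=[(∅, ∅, ∅)]>
5. <S=∅, E={p↦7}, C=[-1 :: (λy. ((λu. 2) 3)) :: AP], D=[(∅, ∅, ∅)]>
6. <S=[-1], E={p↦7}, C=[(λy. ((λu. 2) 3)) :: AP], D=[(∅, ∅, ∅)]>
7. <S=[clo(λy. ((λu. 2) 3), {p↦7}) :: -1], E={p↦7}, C=[AP], D=[(∅, ∅, ∅)]>
8. <S=∅, E={y↦-1, p↦7}, C=[((λu. 2) 3)], D=[(∅, {p↦7}, ∅) :: (∅, ∅, ∅)]>
9. <S=∅, E={y↦-1, p↦7}, C=[3 :: (λu. 2) :: AP], D=[(∅, {p↦7}, ∅) :: (∅, ∅, ∅)]>
10. <S=[3], E={y↦-1, p↦7}, C=[(λu. 2) :: AP], D=[(∅, {p↦7}, ∅) :: (∅, ∅, ∅)]>
11. <S=[clo(λu. 2, {y↦-1, p↦7}) :: 3], E={y↦-1, p↦7}, C=[AP], D=[(∅, {p↦7}, ∅) :: (∅, ∅, ∅)]>
12. <S=∅, E={u↦3, y↦-1, p↦7}, C=[2], D=[(∅, {y↦-1, p↦7}, ∅) :: (∅, {p↦7}, ∅) :: (∅, ∅, ∅)]>
13. <S=[2], E={u↦3, y↦-1, p↦7}, C=∅, D=[(∅, {y↦-1, p↦7}, ∅) :: (∅, {p↦7}, ∅) :: (∅, ∅, ∅)]>
14. <S=[2], E={y↦-1, p↦7}, C=∅, D=[(∅, {p↦7}, ∅) :: (∅, ∅, ∅)]>
15. <S=[2], E={p↦7}, C=∅, D=[(∅, ∅, ∅)]>
16. <S=[2], E=∅, C=∅, D=∅>
→ final value 2

Answer: 2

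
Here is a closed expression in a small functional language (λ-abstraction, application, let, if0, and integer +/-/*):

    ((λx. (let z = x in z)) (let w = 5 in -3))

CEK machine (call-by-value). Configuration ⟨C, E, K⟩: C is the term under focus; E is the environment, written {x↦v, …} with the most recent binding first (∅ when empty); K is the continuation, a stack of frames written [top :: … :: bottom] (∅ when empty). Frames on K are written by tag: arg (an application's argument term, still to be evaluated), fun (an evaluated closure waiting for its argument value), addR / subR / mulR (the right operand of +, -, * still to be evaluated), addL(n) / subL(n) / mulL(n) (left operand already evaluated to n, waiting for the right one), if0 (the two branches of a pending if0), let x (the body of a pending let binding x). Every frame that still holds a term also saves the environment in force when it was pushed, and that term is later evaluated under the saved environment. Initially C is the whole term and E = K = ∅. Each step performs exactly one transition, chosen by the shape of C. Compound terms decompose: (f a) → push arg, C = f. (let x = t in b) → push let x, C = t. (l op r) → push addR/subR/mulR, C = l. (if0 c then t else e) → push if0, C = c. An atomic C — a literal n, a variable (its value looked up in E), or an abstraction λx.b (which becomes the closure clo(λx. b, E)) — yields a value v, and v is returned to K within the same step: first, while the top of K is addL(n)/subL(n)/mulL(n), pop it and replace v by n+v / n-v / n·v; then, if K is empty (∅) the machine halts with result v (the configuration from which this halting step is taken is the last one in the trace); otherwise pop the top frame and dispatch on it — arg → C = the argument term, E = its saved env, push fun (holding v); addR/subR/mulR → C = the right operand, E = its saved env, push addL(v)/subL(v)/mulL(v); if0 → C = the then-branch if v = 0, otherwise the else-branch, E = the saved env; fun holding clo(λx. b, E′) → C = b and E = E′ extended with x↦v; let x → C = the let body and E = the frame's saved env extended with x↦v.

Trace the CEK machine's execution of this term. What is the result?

step 0: <C=((λx. (let z = x in z)) (let w = 5 in -3)), E=∅, K=∅>
step 1: <C=(λx. (let z = x in z)), E=∅, K=[arg]>
step 2: <C=(let w = 5 in -3), E=∅, K=[fun]>
step 3: <C=5, E=∅, K=[let w :: fun]>
step 4: <C=-3, E={w↦5}, K=[fun]>
step 5: <C=(let z = x in z), E={x↦-3}, K=∅>
step 6: <C=x, E={x↦-3}, K=[let z]>
step 7: <C=z, E={z↦-3, x↦-3}, K=∅>
→ final value -3

Answer: -3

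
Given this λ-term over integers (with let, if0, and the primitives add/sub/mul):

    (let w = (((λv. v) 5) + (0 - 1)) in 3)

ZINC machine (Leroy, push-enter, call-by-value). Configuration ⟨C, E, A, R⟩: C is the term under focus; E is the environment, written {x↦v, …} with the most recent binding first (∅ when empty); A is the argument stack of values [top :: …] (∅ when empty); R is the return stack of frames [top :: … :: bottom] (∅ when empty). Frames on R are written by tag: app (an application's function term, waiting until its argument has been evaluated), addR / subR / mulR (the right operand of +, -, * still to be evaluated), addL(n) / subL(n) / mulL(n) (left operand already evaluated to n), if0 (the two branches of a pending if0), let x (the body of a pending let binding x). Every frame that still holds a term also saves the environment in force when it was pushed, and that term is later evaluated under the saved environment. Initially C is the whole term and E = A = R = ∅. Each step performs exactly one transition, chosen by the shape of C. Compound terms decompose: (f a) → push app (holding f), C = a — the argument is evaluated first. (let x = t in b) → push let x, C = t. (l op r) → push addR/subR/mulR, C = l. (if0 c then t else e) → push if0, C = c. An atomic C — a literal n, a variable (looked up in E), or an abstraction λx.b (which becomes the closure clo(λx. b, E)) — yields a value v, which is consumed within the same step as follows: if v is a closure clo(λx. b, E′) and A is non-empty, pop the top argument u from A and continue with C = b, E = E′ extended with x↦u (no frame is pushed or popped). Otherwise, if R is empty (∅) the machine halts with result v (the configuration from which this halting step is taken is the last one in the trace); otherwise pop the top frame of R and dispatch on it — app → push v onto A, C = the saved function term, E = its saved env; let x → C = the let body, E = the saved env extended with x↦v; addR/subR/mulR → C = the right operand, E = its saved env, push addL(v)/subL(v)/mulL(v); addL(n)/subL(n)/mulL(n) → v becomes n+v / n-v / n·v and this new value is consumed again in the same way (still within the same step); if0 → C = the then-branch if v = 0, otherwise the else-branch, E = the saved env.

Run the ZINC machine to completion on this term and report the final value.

Answer: 3

Execution trace:
0. ⟨C=(let w = (((λv. v) 5) + (0 - 1)) in 3); E=∅; A=∅; R=∅⟩
1. ⟨C=(((λv. v) 5) + (0 - 1)); E=∅; A=∅; R=[let w]⟩
2. ⟨C=((λv. v) 5); E=∅; A=∅; R=[addR :: let w]⟩
3. ⟨C=5; E=∅; A=∅; R=[app :: addR :: let w]⟩
4. ⟨C=(λv. v); E=∅; A=[5]; R=[addR :: let w]⟩
5. ⟨C=v; E={v↦5}; A=∅; R=[addR :: let w]⟩
6. ⟨C=(0 - 1); E=∅; A=∅; R=[addL(5) :: let w]⟩
7. ⟨C=0; E=∅; A=∅; R=[subR :: addL(5) :: let w]⟩
8. ⟨C=1; E=∅; A=∅; R=[subL(0) :: addL(5) :: let w]⟩
9. ⟨C=3; E={w↦4}; A=∅; R=∅⟩
→ final value 3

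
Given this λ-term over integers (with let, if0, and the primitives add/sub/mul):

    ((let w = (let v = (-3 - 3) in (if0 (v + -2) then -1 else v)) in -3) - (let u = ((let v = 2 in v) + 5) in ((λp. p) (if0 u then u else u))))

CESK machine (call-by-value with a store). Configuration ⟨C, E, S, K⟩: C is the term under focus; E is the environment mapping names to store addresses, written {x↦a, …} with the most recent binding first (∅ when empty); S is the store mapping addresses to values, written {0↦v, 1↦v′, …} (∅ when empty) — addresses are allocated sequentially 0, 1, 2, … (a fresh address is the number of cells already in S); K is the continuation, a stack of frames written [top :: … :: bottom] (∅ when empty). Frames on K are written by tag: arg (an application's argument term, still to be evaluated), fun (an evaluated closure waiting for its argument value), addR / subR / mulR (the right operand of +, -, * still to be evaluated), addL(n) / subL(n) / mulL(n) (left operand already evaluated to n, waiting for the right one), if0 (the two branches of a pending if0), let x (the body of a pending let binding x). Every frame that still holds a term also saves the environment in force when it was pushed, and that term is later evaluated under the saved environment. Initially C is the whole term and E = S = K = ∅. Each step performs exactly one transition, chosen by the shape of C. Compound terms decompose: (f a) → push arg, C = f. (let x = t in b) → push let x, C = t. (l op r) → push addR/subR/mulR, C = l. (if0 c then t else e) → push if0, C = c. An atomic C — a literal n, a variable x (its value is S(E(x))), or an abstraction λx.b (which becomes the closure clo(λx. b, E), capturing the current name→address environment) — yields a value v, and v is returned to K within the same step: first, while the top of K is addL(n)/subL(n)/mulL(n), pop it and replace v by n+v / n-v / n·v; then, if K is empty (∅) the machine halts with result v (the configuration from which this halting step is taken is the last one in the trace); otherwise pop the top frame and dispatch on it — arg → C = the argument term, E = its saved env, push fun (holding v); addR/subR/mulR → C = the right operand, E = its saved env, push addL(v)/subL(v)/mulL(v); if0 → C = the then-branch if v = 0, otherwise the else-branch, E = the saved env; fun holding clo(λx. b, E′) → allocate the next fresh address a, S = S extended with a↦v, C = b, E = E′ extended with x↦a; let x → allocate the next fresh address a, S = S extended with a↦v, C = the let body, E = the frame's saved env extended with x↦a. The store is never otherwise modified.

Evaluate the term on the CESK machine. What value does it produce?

Answer: -10

Machine steps:
0. ⟨C=((let w = (let v = (-3 - 3) in (if0 (v + -2) then -1 else v)) in -3) - (let u = ((let v = 2 in v) + 5) in ((λp. p) (if0 u then u else u)))); E=∅; S=∅; K=∅⟩
1. ⟨C=(let w = (let v = (-3 - 3) in (if0 (v + -2) then -1 else v)) in -3); E=∅; S=∅; K=[subR]⟩
2. ⟨C=(let v = (-3 - 3) in (if0 (v + -2) then -1 else v)); E=∅; S=∅; K=[let w :: subR]⟩
3. ⟨C=(-3 - 3); E=∅; S=∅; K=[let v :: let w :: subR]⟩
4. ⟨C=-3; E=∅; S=∅; K=[subR :: let v :: let w :: subR]⟩
5. ⟨C=3; E=∅; S=∅; K=[subL(-3) :: let v :: let w :: subR]⟩
6. ⟨C=(if0 (v + -2) then -1 else v); E={v↦0}; S={0↦-6}; K=[let w :: subR]⟩
7. ⟨C=(v + -2); E={v↦0}; S={0↦-6}; K=[if0 :: let w :: subR]⟩
8. ⟨C=v; E={v↦0}; S={0↦-6}; K=[addR :: if0 :: let w :: subR]⟩
9. ⟨C=-2; E={v↦0}; S={0↦-6}; K=[addL(-6) :: if0 :: let w :: subR]⟩
10. ⟨C=v; E={v↦0}; S={0↦-6}; K=[let w :: subR]⟩
11. ⟨C=-3; E={w↦1}; S={0↦-6, 1↦-6}; K=[subR]⟩
12. ⟨C=(let u = ((let v = 2 in v) + 5) in ((λp. p) (if0 u then u else u))); E=∅; S={0↦-6, 1↦-6}; K=[subL(-3)]⟩
13. ⟨C=((let v = 2 in v) + 5); E=∅; S={0↦-6, 1↦-6}; K=[let u :: subL(-3)]⟩
14. ⟨C=(let v = 2 in v); E=∅; S={0↦-6, 1↦-6}; K=[addR :: let u :: subL(-3)]⟩
15. ⟨C=2; E=∅; S={0↦-6, 1↦-6}; K=[let v :: addR :: let u :: subL(-3)]⟩
16. ⟨C=v; E={v↦2}; S={0↦-6, 1↦-6, 2↦2}; K=[addR :: let u :: subL(-3)]⟩
17. ⟨C=5; E=∅; S={0↦-6, 1↦-6, 2↦2}; K=[addL(2) :: let u :: subL(-3)]⟩
18. ⟨C=((λp. p) (if0 u then u else u)); E={u↦3}; S={0↦-6, 1↦-6, 2↦2, 3↦7}; K=[subL(-3)]⟩
19. ⟨C=(λp. p); E={u↦3}; S={0↦-6, 1↦-6, 2↦2, 3↦7}; K=[arg :: subL(-3)]⟩
20. ⟨C=(if0 u then u else u); E={u↦3}; S={0↦-6, 1↦-6, 2↦2, 3↦7}; K=[fun :: subL(-3)]⟩
21. ⟨C=u; E={u↦3}; S={0↦-6, 1↦-6, 2↦2, 3↦7}; K=[if0 :: fun :: subL(-3)]⟩
22. ⟨C=u; E={u↦3}; S={0↦-6, 1↦-6, 2↦2, 3↦7}; K=[fun :: subL(-3)]⟩
23. ⟨C=p; E={p↦4, u↦3}; S={0↦-6, 1↦-6, 2↦2, 3↦7, 4↦7}; K=[subL(-3)]⟩
→ final value -10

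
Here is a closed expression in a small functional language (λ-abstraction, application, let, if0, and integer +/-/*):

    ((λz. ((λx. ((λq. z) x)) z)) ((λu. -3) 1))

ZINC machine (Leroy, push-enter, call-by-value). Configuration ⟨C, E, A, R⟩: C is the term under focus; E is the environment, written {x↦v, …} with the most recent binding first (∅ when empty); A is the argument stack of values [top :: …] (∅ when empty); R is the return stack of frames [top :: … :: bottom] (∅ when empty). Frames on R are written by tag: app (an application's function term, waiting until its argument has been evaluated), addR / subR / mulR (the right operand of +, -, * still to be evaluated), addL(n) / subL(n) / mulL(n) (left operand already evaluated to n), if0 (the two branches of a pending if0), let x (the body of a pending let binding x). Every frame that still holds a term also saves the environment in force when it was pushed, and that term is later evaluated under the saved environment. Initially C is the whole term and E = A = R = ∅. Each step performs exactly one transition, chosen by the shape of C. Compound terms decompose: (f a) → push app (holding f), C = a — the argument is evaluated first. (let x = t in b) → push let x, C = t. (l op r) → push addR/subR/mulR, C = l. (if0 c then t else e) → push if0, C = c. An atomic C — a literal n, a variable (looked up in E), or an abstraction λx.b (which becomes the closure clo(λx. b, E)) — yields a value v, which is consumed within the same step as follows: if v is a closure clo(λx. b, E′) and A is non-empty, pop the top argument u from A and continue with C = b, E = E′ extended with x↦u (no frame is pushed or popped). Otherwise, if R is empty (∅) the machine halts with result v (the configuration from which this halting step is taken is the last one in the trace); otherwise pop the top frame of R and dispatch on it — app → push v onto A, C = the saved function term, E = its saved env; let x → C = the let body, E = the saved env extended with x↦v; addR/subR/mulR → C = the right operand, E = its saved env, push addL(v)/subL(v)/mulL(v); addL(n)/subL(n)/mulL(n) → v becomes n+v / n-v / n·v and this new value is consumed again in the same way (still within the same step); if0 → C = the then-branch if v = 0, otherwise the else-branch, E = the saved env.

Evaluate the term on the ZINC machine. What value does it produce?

[0] <C=((λz. ((λx. ((λq. z) x)) z)) ((λu. -3) 1)), E=∅, A=∅, R=∅>
[1] <C=((λu. -3) 1), E=∅, A=∅, R=[app]>
[2] <C=1, E=∅, A=∅, R=[app :: app]>
[3] <C=(λu. -3), E=∅, A=[1], R=[app]>
[4] <C=-3, E={u↦1}, A=∅, R=[app]>
[5] <C=(λz. ((λx. ((λq. z) x)) z)), E=∅, A=[-3], R=∅>
[6] <C=((λx. ((λq. z) x)) z), E={z↦-3}, A=∅, R=∅>
[7] <C=z, E={z↦-3}, A=∅, R=[app]>
[8] <C=(λx. ((λq. z) x)), E={z↦-3}, A=[-3], R=∅>
[9] <C=((λq. z) x), E={x↦-3, z↦-3}, A=∅, R=∅>
[10] <C=x, E={x↦-3, z↦-3}, A=∅, R=[app]>
[11] <C=(λq. z), E={x↦-3, z↦-3}, A=[-3], R=∅>
[12] <C=z, E={q↦-3, x↦-3, z↦-3}, A=∅, R=∅>
→ final value -3

Answer: -3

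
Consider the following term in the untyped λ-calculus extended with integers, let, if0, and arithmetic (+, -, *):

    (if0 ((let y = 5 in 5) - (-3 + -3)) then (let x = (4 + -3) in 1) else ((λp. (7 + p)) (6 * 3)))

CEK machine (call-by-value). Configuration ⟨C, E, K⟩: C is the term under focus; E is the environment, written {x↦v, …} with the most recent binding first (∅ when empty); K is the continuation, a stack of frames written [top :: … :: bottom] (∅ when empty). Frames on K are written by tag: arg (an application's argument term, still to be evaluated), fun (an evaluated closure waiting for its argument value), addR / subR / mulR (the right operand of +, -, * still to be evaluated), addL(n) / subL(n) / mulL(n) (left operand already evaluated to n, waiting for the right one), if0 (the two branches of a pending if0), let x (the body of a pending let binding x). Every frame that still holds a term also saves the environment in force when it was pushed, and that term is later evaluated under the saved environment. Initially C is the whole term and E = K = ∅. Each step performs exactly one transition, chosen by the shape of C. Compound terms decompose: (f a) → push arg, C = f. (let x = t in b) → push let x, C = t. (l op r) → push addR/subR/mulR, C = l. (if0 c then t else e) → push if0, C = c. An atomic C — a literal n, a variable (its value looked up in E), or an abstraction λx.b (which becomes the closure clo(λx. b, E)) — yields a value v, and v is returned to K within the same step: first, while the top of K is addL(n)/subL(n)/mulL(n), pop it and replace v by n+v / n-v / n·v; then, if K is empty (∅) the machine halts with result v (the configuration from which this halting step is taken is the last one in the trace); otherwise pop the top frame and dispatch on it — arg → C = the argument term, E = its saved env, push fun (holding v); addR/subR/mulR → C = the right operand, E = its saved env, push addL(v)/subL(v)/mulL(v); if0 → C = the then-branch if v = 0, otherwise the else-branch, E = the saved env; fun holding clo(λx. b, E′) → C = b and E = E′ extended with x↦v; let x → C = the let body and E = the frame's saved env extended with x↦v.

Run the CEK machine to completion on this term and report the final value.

[0] [C=(if0 ((let y = 5 in 5) - (-3 + -3)) then (let x = (4 + -3) in 1) else ((λp. (7 + p)) (6 * 3))) | E=∅ | K=∅]
[1] [C=((let y = 5 in 5) - (-3 + -3)) | E=∅ | K=[if0]]
[2] [C=(let y = 5 in 5) | E=∅ | K=[subR :: if0]]
[3] [C=5 | E=∅ | K=[let y :: subR :: if0]]
[4] [C=5 | E={y↦5} | K=[subR :: if0]]
[5] [C=(-3 + -3) | E=∅ | K=[subL(5) :: if0]]
[6] [C=-3 | E=∅ | K=[addR :: subL(5) :: if0]]
[7] [C=-3 | E=∅ | K=[addL(-3) :: subL(5) :: if0]]
[8] [C=((λp. (7 + p)) (6 * 3)) | E=∅ | K=∅]
[9] [C=(λp. (7 + p)) | E=∅ | K=[arg]]
[10] [C=(6 * 3) | E=∅ | K=[fun]]
[11] [C=6 | E=∅ | K=[mulR :: fun]]
[12] [C=3 | E=∅ | K=[mulL(6) :: fun]]
[13] [C=(7 + p) | E={p↦18} | K=∅]
[14] [C=7 | E={p↦18} | K=[addR]]
[15] [C=p | E={p↦18} | K=[addL(7)]]
→ final value 25

Answer: 25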